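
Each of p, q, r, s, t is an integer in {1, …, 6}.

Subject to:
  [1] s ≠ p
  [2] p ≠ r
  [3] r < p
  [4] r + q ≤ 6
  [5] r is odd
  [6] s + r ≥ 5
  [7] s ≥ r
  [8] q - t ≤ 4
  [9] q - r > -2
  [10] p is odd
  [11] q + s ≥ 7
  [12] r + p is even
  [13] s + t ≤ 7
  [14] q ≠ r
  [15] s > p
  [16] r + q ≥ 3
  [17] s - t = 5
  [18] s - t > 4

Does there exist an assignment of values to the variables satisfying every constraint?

Satisfiable

Setting (p, q, r, s, t) = (3, 2, 1, 6, 1) satisfies everything: constraint 4: r + q = 3; constraint 6: s + r = 7, and the others follow.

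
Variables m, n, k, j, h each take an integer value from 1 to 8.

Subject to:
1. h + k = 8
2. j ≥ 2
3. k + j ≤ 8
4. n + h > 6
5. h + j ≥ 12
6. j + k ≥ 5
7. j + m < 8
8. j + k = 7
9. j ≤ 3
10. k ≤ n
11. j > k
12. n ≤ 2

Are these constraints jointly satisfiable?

From constraint 9: j ≤ 3. From constraints 10 and 12: k ≤ n ≤ 2. Hence j + k ≤ 5. But constraint 8 requires j + k = 7, and 7 > 5. Contradiction.

Unsatisfiable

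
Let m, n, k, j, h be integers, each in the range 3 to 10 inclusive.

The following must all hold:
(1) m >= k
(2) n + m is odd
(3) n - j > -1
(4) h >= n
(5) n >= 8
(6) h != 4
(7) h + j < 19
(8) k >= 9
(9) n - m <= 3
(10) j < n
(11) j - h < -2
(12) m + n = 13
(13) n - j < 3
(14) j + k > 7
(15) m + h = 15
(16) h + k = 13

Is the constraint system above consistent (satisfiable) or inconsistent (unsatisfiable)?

From constraints 1 and 8: m ≥ k ≥ 9. From constraints 4 and 5: h ≥ n ≥ 8. Hence m + h ≥ 17. But constraint 15 requires m + h = 15, and 15 < 17. Contradiction.

Unsatisfiable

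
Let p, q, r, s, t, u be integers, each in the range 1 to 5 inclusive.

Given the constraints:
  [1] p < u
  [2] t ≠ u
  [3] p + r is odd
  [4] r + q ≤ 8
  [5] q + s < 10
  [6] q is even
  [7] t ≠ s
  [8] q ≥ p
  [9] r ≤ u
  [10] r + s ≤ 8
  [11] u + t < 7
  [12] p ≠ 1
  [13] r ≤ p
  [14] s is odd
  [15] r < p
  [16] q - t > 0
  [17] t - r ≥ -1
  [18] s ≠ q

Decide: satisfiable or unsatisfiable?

Take p = 3, q = 4, r = 2, s = 3, t = 1, u = 4. Then constraint 4: r + q = 6; constraint 5: q + s = 7, and every other listed constraint is also met.

Satisfiable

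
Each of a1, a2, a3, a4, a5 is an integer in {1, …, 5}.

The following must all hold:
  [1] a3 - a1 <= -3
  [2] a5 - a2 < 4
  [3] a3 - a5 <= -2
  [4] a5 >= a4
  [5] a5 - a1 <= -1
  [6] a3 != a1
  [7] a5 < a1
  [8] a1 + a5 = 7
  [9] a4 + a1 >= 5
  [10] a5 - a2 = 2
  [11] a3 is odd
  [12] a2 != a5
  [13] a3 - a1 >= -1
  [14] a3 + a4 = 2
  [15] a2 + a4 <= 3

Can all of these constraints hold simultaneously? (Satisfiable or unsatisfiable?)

Constraints 3, 5, and 13 give a5 − a3 ≥ 2, a3 − a1 ≥ -1, a1 − a5 ≥ 1.
Adding all 3 inequalities: the left sides telescope to 0, and the right sides sum to 2 + (-1) + 1 = 2. So 0 ≥ 2, which is false.

Unsatisfiable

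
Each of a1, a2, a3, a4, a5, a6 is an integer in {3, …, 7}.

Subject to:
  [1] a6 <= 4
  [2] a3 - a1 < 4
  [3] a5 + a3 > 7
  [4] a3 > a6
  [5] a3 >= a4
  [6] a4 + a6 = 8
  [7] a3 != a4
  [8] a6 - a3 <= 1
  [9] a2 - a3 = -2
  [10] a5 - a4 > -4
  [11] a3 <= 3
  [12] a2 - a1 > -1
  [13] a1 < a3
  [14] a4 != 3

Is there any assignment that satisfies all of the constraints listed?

From constraints 5 and 11: a4 ≤ a3 ≤ 3. From constraint 1: a6 ≤ 4. Hence a4 + a6 ≤ 7. But constraint 6 requires a4 + a6 = 8, and 8 > 7. Contradiction.

Unsatisfiable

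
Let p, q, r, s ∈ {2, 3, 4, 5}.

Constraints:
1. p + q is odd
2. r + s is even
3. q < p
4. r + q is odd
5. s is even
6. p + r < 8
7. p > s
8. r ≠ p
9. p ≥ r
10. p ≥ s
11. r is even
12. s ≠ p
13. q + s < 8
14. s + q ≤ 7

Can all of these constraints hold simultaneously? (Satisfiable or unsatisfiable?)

Satisfiable

One satisfying assignment is p = 4, q = 3, r = 2, s = 2.
For the less obvious constraints — constraint 6: p + r = 6; constraint 13: q + s = 5 — and the others hold by inspection.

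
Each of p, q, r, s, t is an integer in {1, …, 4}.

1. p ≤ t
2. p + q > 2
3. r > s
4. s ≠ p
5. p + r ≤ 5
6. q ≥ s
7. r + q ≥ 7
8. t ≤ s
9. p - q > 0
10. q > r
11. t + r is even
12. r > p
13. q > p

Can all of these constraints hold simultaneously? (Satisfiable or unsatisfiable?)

Constraints 1, 3, 8, 9, and 10 give t ≤ s, s < r, r < q, q < p, p ≤ t. Chaining: t ≤ s < r < q < p ≤ t, which forces t < t — impossible.

Unsatisfiable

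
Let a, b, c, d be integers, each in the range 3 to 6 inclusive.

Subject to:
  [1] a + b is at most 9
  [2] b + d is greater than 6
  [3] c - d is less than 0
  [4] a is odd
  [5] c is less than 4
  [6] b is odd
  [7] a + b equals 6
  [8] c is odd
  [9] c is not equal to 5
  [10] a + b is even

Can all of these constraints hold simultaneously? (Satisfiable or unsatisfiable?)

Satisfiable

One satisfying assignment is a = 3, b = 3, c = 3, d = 5.
For the less obvious constraints — constraint 1: a + b = 6; constraint 2: b + d = 8 — and the others hold by inspection.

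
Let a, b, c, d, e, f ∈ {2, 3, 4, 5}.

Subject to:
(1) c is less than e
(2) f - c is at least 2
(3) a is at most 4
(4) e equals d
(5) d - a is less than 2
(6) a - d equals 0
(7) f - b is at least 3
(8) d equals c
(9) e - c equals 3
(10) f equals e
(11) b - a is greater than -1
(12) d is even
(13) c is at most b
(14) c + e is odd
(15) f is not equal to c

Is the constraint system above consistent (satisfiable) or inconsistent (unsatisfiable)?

Unsatisfiable

From constraints 4, 8, and 10, f = e = d = c, so f = c. But constraint 15 says f ≠ c. Contradiction.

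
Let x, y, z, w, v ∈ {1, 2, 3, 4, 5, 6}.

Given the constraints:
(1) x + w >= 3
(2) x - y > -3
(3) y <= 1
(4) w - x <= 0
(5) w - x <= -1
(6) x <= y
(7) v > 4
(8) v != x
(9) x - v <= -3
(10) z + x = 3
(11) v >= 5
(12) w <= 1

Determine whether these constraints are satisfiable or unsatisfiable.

From constraints 3 and 6: x ≤ y ≤ 1. From constraint 12: w ≤ 1. Hence x + w ≤ 2. But constraint 1 requires x + w ≥ 3, and 3 > 2. Contradiction.

Unsatisfiable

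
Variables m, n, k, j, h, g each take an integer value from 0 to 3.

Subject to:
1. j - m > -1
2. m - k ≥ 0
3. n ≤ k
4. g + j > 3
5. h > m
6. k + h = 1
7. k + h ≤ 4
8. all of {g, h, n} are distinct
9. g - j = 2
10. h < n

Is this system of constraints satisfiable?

Constraints 2, 3, 5, and 10 give m < h, h < n, n ≤ k, k ≤ m. Chaining: m < h < n ≤ k ≤ m, which forces m < m — impossible.

Unsatisfiable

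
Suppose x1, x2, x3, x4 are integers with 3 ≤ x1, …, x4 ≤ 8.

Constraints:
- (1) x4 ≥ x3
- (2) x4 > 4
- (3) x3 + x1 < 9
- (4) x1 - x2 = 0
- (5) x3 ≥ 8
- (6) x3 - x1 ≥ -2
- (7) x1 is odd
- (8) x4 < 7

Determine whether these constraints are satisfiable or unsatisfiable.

Unsatisfiable

From constraints 1 and 5: x4 ≥ x3 and x3 ≥ 8, so x4 ≥ 8. From constraint 8: x4 ≤ 6. But 6 < 8, so no value of x4 works.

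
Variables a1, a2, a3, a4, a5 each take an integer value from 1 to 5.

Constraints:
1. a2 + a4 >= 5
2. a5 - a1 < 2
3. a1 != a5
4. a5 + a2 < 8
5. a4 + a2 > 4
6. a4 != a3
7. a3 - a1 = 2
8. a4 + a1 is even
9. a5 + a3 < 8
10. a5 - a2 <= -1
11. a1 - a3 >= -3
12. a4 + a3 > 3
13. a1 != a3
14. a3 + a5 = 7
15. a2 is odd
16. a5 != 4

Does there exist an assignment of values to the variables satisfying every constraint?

Satisfiable

One satisfying assignment is a1 = 3, a2 = 5, a3 = 5, a4 = 1, a5 = 2.
For the less obvious constraints — constraint 1: a2 + a4 = 6; constraint 2: a5 - a1 = -1 — and the others hold by inspection.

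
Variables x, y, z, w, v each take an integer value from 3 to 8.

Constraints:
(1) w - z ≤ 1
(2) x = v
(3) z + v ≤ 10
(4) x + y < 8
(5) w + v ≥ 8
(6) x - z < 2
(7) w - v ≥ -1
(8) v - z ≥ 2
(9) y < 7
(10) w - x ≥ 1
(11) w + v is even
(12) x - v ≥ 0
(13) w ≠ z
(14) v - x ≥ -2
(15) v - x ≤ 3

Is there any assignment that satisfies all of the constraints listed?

Constraints 1, 8, 10, and 12 give w − x ≥ 1, x − v ≥ 0, v − z ≥ 2, z − w ≥ -1.
Adding all 4 inequalities: the left sides telescope to 0, and the right sides sum to 1 + 0 + 2 + (-1) = 2. So 0 ≥ 2, which is false.

Unsatisfiable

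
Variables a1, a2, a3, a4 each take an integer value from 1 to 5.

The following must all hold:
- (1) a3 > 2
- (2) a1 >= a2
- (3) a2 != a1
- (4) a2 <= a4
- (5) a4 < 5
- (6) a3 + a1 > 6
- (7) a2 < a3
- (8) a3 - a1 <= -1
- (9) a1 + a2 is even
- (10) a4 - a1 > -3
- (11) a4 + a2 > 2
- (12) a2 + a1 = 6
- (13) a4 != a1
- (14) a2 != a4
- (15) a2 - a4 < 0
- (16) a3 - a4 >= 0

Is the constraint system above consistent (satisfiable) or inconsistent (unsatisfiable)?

Satisfiable

The assignment a1 = 5, a2 = 1, a3 = 3, a4 = 3 works:
  constraint 6 holds since a3 + a1 = 8.
  constraint 8 holds since a3 - a1 = -2.
The rest check out directly.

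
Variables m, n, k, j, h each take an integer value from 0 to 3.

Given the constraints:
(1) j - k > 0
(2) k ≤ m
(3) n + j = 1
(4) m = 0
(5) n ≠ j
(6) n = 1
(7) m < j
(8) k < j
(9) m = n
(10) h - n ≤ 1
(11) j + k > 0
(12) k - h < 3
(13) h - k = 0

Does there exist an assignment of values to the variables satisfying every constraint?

Unsatisfiable

Constraint 4 fixes m = 0 and constraint 6 fixes n = 1, but constraint 9 requires m = n. Since 0 ≠ 1, contradiction.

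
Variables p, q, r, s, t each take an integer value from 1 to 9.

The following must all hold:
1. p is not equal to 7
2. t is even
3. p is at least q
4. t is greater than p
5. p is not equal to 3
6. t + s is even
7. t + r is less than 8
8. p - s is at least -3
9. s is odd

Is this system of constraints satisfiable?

Constraint 2 makes t even and constraint 9 makes s odd, so t + s must be odd. Constraint 6 says t + s is even — contradiction.

Unsatisfiable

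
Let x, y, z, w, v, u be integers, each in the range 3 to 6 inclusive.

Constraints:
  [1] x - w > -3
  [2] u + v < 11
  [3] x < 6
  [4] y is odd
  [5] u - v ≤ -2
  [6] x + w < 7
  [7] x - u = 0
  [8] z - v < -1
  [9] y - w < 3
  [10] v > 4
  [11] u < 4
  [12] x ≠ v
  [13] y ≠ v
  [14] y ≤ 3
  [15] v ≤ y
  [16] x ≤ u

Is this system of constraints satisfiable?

From constraint 10: v ≥ 5. From constraints 14 and 15: v ≤ y and y ≤ 3, so v ≤ 3. But 3 < 5, so no value of v works.

Unsatisfiable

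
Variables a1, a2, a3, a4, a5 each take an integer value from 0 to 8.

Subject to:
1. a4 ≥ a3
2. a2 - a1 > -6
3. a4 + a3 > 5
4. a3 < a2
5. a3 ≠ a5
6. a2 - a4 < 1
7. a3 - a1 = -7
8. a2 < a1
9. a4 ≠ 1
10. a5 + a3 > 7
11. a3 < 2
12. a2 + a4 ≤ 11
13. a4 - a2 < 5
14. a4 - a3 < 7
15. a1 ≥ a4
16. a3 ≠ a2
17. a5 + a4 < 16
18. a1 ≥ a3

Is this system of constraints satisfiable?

Satisfiable

Setting (a1, a2, a3, a4, a5) = (8, 3, 1, 5, 8) satisfies everything: constraint 2: a2 - a1 = -5; constraint 3: a4 + a3 = 6, and the others follow.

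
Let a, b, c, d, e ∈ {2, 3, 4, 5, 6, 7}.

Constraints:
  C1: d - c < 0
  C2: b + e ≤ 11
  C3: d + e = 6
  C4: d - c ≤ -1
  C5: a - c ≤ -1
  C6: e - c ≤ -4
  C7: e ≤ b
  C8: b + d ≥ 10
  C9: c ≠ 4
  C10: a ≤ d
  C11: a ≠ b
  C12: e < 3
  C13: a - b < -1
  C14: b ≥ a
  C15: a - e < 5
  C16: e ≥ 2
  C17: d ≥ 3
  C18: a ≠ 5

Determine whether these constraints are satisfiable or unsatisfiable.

Take a = 4, b = 6, c = 7, d = 4, e = 2. Then constraint 1: d - c = -3; constraint 2: b + e = 8, and every other listed constraint is also met.

Satisfiable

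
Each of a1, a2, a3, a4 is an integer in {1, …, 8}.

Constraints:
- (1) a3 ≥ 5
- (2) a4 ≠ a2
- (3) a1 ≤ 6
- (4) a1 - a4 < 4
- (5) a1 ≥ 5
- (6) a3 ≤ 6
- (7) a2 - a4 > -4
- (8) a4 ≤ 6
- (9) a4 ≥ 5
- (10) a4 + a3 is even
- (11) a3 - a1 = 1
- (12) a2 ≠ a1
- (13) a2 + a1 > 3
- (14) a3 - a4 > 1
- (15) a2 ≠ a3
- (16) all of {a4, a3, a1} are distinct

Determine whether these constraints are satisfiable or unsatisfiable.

Constraints 1, 3, 5, 6, 8, and 9 confine each of a4, a3, a1 to the 2 values {5, 6}.
Constraint 16 requires all 3 of them to be distinct, but only 2 values are available — impossible by the pigeonhole principle.

Unsatisfiable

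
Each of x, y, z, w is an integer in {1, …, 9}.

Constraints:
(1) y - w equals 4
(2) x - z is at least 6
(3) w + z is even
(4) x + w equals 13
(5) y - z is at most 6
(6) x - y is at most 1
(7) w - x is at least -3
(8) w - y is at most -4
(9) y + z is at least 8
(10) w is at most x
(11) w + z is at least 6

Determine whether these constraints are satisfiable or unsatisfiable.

Unsatisfiable

Constraints 2, 5, 7, and 8 give z − y ≥ -6, y − w ≥ 4, w − x ≥ -3, x − z ≥ 6.
Adding all 4 inequalities: the left sides telescope to 0, and the right sides sum to (-6) + 4 + (-3) + 6 = 1. So 0 ≥ 1, which is false.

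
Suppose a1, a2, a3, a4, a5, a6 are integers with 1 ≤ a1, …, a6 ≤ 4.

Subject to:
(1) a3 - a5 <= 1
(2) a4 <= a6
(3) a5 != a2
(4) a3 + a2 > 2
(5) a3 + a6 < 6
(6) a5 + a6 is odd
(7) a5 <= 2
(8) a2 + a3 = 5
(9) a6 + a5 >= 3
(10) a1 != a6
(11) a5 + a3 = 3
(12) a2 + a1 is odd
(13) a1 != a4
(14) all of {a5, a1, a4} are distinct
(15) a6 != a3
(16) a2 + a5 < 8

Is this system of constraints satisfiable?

Satisfiable

One satisfying assignment is a1 = 1, a2 = 4, a3 = 1, a4 = 3, a5 = 2, a6 = 3.
For the less obvious constraints — constraint 1: a3 - a5 = -1; constraint 4: a3 + a2 = 5 — and the others hold by inspection.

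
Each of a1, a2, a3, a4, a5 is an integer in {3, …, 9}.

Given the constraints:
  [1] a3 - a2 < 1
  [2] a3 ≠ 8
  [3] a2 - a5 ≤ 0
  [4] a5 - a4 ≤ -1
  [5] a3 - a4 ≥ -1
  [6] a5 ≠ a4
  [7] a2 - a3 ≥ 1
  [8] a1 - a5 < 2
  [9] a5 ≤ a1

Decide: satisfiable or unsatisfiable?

Constraints 3, 4, 5, and 7 give a3 − a4 ≥ -1, a4 − a5 ≥ 1, a5 − a2 ≥ 0, a2 − a3 ≥ 1.
Adding all 4 inequalities: the left sides telescope to 0, and the right sides sum to (-1) + 1 + 0 + 1 = 1. So 0 ≥ 1, which is false.

Unsatisfiable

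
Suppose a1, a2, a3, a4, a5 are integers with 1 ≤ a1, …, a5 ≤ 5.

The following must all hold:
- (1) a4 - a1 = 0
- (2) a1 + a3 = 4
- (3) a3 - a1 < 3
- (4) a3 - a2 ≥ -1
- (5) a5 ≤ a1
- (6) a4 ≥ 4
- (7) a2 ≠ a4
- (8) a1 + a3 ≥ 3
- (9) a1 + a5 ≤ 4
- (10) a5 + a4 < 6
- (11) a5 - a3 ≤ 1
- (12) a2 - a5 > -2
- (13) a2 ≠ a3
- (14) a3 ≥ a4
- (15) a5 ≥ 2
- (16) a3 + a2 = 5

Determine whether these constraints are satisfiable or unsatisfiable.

From constraints 5 and 15: a1 ≥ a5 ≥ 2. From constraints 6 and 14: a3 ≥ a4 ≥ 4. Hence a1 + a3 ≥ 6. But constraint 2 requires a1 + a3 = 4, and 4 < 6. Contradiction.

Unsatisfiable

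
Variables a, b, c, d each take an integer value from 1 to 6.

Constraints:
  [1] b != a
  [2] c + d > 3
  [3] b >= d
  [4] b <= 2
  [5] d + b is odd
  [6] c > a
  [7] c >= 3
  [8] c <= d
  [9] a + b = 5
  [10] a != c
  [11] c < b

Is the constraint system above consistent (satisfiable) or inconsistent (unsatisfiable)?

From constraints 7 and 8: d ≥ c and c ≥ 3, so d ≥ 3. From constraints 3 and 4: d ≤ b and b ≤ 2, so d ≤ 2. But 2 < 3, so no value of d works.

Unsatisfiable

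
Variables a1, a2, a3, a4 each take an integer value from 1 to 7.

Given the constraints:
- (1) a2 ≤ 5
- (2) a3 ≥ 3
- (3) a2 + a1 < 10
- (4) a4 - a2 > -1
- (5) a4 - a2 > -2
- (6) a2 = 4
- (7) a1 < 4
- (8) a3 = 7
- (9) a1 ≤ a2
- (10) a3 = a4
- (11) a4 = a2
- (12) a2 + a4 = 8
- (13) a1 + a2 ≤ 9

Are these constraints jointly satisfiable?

Unsatisfiable

Constraint 8 fixes a3 = 7 and constraint 6 fixes a2 = 4. Constraints 10 and 11 give a3 = a4 = a2, so a3 = a2. But 7 ≠ 4 — contradiction.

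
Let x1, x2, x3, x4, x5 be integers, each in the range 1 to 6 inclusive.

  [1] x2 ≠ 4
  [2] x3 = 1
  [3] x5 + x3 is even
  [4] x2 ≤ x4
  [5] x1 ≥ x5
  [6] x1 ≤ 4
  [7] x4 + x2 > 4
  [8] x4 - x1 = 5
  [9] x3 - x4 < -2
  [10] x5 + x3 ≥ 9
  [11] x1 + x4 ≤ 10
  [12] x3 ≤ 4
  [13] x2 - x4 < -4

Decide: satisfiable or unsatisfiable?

From constraints 5 and 6: x5 ≤ x1 ≤ 4. From constraint 12: x3 ≤ 4. Hence x5 + x3 ≤ 8. But constraint 10 requires x5 + x3 ≥ 9, and 9 > 8. Contradiction.

Unsatisfiable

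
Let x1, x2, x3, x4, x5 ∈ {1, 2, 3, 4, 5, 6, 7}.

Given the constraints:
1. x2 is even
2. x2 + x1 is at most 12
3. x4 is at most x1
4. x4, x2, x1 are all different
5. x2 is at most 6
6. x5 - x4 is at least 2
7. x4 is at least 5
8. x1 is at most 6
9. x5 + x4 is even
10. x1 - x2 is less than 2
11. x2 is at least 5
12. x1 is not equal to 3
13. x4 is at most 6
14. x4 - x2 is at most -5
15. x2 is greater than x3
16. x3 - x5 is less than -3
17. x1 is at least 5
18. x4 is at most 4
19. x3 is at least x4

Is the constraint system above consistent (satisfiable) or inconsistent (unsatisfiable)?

Constraints 5, 7, 8, 11, 13, and 17 confine each of x4, x2, x1 to the 2 values {5, 6}.
Constraint 4 requires all 3 of them to be distinct, but only 2 values are available — impossible by the pigeonhole principle.

Unsatisfiable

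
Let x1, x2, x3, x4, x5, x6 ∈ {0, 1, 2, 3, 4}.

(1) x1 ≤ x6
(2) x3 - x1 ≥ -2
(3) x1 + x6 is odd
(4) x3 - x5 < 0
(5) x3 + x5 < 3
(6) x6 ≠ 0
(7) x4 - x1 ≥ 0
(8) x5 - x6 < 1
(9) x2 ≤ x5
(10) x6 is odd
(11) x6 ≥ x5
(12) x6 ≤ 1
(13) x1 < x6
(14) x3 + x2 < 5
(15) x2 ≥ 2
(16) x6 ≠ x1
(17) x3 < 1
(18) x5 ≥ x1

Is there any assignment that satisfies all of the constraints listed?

Unsatisfiable

From constraints 9 and 15: x5 ≥ x2 and x2 ≥ 2, so x5 ≥ 2. From constraints 11 and 12: x5 ≤ x6 and x6 ≤ 1, so x5 ≤ 1. But 1 < 2, so no value of x5 works.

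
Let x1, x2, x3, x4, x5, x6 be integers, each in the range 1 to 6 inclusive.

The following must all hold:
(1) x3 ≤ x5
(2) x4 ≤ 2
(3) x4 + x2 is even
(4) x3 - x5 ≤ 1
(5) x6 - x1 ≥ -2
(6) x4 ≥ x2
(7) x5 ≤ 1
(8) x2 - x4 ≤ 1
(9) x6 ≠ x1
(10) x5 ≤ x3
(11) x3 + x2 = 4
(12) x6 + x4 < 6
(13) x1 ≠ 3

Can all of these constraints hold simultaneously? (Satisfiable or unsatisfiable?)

Unsatisfiable

From constraints 1 and 7: x3 ≤ x5 ≤ 1. From constraints 2 and 6: x2 ≤ x4 ≤ 2. Hence x3 + x2 ≤ 3. But constraint 11 requires x3 + x2 = 4, and 4 > 3. Contradiction.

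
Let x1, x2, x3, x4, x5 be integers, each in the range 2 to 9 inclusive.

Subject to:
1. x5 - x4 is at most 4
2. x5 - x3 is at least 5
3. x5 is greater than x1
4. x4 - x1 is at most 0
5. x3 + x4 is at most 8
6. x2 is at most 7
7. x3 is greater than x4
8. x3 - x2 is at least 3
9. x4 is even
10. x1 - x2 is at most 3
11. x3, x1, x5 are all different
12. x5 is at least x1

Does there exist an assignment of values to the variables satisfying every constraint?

Unsatisfiable

Constraints 1, 2, 4, 8, and 10 give x4 − x5 ≥ -4, x5 − x3 ≥ 5, x3 − x2 ≥ 3, x2 − x1 ≥ -3, x1 − x4 ≥ 0.
Adding all 5 inequalities: the left sides telescope to 0, and the right sides sum to (-4) + 5 + 3 + (-3) + 0 = 1. So 0 ≥ 1, which is false.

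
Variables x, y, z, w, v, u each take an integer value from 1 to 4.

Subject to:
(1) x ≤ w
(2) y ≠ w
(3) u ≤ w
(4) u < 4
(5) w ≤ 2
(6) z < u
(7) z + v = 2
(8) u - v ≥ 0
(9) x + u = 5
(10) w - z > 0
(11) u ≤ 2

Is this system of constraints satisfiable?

From constraints 1 and 5: x ≤ w ≤ 2. From constraint 11: u ≤ 2. Hence x + u ≤ 4. But constraint 9 requires x + u = 5, and 5 > 4. Contradiction.

Unsatisfiable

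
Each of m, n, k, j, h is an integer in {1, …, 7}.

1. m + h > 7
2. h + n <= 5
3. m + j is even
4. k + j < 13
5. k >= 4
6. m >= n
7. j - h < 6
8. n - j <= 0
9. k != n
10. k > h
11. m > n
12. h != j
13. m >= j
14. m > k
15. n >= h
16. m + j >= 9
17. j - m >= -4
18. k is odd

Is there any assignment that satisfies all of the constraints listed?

Take m = 7, n = 2, k = 5, j = 5, h = 1. Then constraint 1: m + h = 8; constraint 2: h + n = 3, and every other listed constraint is also met.

Satisfiable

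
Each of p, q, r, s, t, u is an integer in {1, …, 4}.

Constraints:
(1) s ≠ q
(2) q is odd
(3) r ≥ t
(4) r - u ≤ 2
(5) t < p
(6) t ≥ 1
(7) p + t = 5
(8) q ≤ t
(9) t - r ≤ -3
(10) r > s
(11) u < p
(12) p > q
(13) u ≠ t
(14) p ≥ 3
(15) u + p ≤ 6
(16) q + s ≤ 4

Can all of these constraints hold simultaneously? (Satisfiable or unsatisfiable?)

One satisfying assignment is p = 4, q = 1, r = 4, s = 2, t = 1, u = 2.
For the less obvious constraints — constraint 4: r - u = 2; constraint 7: p + t = 5; constraint 9: t - r = -3 — and the others hold by inspection.

Satisfiable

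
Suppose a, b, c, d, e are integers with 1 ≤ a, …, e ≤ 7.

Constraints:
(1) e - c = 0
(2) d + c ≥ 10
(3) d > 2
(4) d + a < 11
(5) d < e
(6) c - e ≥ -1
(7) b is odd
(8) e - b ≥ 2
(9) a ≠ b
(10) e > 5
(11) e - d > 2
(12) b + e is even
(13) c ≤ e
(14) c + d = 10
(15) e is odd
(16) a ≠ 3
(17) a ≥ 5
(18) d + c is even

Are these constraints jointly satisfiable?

Take a = 7, b = 5, c = 7, d = 3, e = 7. Then constraint 1: e - c = 0; constraint 2: d + c = 10, and every other listed constraint is also met.

Satisfiable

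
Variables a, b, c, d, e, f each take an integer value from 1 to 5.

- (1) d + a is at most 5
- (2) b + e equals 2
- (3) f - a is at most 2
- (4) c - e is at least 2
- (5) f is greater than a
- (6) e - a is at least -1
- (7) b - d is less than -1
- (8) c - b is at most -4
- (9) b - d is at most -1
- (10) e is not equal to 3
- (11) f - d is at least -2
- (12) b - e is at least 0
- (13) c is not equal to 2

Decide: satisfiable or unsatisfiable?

Constraints 3, 4, 6, 8, 9, and 11 give c − e ≥ 2, e − a ≥ -1, a − f ≥ -2, f − d ≥ -2, d − b ≥ 1, b − c ≥ 4.
Adding all 6 inequalities: the left sides telescope to 0, and the right sides sum to 2 + (-1) + (-2) + (-2) + 1 + 4 = 2. So 0 ≥ 2, which is false.

Unsatisfiable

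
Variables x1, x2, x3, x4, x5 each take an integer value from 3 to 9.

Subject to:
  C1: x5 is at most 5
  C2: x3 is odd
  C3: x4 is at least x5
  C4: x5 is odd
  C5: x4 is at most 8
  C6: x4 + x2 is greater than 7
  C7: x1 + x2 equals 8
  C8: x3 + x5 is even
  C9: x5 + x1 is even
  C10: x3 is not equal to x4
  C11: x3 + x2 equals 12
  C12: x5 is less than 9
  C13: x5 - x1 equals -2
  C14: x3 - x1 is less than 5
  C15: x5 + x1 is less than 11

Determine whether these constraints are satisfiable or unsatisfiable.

Take x1 = 5, x2 = 3, x3 = 9, x4 = 7, x5 = 3. Then constraint 6: x4 + x2 = 10; constraint 7: x1 + x2 = 8, and every other listed constraint is also met.

Satisfiable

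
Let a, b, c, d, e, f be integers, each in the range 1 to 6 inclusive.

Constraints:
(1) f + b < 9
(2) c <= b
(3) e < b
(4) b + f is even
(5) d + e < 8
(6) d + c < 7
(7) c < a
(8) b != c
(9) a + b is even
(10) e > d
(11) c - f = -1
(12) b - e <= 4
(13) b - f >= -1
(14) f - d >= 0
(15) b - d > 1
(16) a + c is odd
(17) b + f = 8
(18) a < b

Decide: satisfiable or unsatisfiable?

Satisfiable

Setting (a, b, c, d, e, f) = (3, 5, 2, 2, 3, 3) satisfies everything: constraint 1: f + b = 8; constraint 5: d + e = 5; constraint 6: d + c = 4, and the others follow.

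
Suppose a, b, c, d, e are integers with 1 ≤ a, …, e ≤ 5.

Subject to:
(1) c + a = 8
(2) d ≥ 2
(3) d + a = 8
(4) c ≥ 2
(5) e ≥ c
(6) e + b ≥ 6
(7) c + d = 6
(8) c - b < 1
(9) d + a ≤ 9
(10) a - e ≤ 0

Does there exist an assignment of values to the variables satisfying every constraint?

Satisfiable

Setting (a, b, c, d, e) = (5, 4, 3, 3, 5) satisfies everything: constraint 1: c + a = 8; constraint 3: d + a = 8, and the others follow.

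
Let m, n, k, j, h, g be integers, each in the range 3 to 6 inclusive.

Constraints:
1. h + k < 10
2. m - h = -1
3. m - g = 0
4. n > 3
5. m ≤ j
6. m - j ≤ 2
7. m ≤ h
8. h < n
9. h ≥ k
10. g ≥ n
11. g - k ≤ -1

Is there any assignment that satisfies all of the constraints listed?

Constraints 8, 9, 10, and 11 give n ≤ g, g < k, k ≤ h, h < n. Chaining: n ≤ g < k ≤ h < n, which forces n < n — impossible.

Unsatisfiable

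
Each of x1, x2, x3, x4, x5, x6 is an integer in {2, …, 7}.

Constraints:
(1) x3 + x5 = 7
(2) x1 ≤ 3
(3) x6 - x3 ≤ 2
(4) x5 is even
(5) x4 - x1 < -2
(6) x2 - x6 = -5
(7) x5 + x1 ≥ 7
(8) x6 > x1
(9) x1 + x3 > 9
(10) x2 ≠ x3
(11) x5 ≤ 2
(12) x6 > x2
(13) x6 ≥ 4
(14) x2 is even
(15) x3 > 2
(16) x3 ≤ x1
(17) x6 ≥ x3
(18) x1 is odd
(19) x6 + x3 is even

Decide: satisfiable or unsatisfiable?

From constraints 2 and 16: x3 ≤ x1 ≤ 3. From constraint 11: x5 ≤ 2. Hence x3 + x5 ≤ 5. But constraint 1 requires x3 + x5 = 7, and 7 > 5. Contradiction.

Unsatisfiable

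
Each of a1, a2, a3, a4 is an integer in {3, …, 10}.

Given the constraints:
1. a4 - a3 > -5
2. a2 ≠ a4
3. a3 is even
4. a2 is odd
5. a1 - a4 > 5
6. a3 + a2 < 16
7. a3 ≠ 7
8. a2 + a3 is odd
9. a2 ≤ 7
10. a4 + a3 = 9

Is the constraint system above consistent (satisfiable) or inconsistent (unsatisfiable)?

Satisfiable

Take a1 = 9, a2 = 7, a3 = 6, a4 = 3. Then constraint 1: a4 - a3 = -3; constraint 5: a1 - a4 = 6, and every other listed constraint is also met.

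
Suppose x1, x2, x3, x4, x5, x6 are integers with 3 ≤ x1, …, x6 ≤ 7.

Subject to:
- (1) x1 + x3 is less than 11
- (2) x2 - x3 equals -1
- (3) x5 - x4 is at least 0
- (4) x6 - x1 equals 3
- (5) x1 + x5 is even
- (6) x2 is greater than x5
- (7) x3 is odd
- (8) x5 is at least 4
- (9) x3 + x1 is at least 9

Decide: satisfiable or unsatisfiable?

Satisfiable

Setting (x1, x2, x3, x4, x5, x6) = (3, 6, 7, 3, 5, 6) satisfies everything: constraint 1: x1 + x3 = 10; constraint 2: x2 - x3 = -1, and the others follow.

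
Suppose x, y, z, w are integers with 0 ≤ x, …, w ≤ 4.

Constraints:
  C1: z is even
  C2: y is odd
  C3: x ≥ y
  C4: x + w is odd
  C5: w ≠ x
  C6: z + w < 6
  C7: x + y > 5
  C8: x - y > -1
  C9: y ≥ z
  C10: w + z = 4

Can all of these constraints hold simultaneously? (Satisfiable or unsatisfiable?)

Satisfiable

Take x = 3, y = 3, z = 0, w = 4. Then constraint 6: z + w = 4; constraint 7: x + y = 6; constraint 8: x - y = 0, and every other listed constraint is also met.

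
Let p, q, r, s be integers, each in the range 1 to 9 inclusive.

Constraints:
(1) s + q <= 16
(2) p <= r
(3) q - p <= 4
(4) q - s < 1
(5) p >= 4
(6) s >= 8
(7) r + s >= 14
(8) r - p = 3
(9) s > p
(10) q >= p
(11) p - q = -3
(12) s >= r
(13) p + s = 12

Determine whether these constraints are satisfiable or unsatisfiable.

Satisfiable

Try p = 4, q = 7, r = 7, s = 8.
Check constraint 1: s + q = 15; constraint 3: q - p = 3. The remaining constraints are straightforward to verify.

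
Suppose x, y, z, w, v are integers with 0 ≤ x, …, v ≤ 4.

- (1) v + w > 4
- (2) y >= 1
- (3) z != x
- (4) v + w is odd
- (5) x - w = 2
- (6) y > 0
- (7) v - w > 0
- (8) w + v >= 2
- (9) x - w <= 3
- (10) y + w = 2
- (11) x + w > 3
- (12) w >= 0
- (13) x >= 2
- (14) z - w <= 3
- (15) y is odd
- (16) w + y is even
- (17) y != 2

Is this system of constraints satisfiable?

The assignment x = 3, y = 1, z = 4, w = 1, v = 4 works:
  constraint 1 holds since v + w = 5.
  constraint 5 holds since x - w = 2.
The rest check out directly.

Satisfiable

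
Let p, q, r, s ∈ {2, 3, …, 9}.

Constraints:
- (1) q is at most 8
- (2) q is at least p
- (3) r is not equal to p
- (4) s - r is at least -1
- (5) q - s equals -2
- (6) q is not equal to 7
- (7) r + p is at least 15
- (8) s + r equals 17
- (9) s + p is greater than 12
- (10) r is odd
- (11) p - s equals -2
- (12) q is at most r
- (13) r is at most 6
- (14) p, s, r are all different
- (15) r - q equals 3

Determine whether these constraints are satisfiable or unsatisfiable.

Unsatisfiable

From constraint 13: r ≤ 6. From constraints 1 and 2: p ≤ q ≤ 8. Hence r + p ≤ 14. But constraint 7 requires r + p ≥ 15, and 15 > 14. Contradiction.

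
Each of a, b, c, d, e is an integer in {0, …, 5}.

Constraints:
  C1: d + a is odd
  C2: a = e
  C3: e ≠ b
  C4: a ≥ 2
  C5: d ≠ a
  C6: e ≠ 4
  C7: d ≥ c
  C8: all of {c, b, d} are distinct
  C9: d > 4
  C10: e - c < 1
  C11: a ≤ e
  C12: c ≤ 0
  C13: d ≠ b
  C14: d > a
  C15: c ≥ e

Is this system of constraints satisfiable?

From constraints 4 and 11: e ≥ a and a ≥ 2, so e ≥ 2. From constraints 12 and 15: e ≤ c and c ≤ 0, so e ≤ 0. But 0 < 2, so no value of e works.

Unsatisfiable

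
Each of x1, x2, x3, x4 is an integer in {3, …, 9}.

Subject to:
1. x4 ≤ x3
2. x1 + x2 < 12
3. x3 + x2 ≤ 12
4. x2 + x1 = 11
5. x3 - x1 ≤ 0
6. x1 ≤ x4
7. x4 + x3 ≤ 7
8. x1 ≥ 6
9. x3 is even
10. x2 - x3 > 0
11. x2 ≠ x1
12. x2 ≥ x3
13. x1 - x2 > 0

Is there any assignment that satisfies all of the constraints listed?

Constraints 1, 6, 10, and 13 give x2 < x1, x1 ≤ x4, x4 ≤ x3, x3 < x2. Chaining: x2 < x1 ≤ x4 ≤ x3 < x2, which forces x2 < x2 — impossible.

Unsatisfiable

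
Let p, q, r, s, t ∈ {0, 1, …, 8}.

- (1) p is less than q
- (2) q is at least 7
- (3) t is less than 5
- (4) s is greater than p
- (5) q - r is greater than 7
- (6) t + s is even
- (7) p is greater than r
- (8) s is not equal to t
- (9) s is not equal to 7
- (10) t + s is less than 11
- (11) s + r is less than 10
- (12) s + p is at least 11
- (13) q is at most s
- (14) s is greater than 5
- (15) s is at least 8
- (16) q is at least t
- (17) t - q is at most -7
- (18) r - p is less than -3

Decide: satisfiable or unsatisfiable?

Take p = 5, q = 8, r = 0, s = 8, t = 0. Then constraint 5: q - r = 8; constraint 10: t + s = 8; constraint 11: s + r = 8, and every other listed constraint is also met.

Satisfiable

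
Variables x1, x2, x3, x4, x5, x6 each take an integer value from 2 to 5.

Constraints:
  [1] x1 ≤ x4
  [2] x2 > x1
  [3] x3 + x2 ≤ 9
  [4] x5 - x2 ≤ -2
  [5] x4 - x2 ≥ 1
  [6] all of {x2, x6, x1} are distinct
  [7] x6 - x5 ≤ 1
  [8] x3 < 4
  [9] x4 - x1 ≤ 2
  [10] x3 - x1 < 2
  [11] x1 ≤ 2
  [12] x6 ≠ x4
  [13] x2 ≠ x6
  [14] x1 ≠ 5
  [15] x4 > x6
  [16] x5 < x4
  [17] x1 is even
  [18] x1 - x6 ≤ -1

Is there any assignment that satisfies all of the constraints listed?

Constraints 4, 5, 7, 9, and 18 give x1 − x4 ≥ -2, x4 − x2 ≥ 1, x2 − x5 ≥ 2, x5 − x6 ≥ -1, x6 − x1 ≥ 1.
Adding all 5 inequalities: the left sides telescope to 0, and the right sides sum to (-2) + 1 + 2 + (-1) + 1 = 1. So 0 ≥ 1, which is false.

Unsatisfiable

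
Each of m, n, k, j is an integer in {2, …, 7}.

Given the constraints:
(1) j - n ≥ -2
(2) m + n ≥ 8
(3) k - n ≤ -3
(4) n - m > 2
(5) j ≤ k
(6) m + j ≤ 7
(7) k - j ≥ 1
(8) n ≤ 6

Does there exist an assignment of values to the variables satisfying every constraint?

Unsatisfiable

Constraints 1, 3, and 7 give n − k ≥ 3, k − j ≥ 1, j − n ≥ -2.
Adding all 3 inequalities: the left sides telescope to 0, and the right sides sum to 3 + 1 + (-2) = 2. So 0 ≥ 2, which is false.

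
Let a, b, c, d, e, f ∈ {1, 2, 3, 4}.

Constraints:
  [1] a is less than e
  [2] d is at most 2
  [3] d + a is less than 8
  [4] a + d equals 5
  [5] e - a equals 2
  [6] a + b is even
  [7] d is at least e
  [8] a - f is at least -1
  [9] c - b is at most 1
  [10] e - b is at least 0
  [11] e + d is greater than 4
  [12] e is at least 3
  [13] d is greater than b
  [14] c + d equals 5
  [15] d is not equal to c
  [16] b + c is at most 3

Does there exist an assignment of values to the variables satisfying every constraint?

Unsatisfiable

From constraint 12: e ≥ 3. From constraints 2 and 7: e ≤ d and d ≤ 2, so e ≤ 2. But 2 < 3, so no value of e works.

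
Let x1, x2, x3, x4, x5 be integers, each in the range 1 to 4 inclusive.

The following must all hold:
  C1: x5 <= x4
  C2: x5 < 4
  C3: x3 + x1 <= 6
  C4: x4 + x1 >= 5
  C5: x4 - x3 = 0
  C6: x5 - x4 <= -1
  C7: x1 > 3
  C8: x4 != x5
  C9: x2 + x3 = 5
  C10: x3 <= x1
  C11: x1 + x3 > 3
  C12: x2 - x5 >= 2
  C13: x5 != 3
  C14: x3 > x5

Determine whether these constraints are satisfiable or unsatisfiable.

Satisfiable

Try x1 = 4, x2 = 3, x3 = 2, x4 = 2, x5 = 1.
Check constraint 3: x3 + x1 = 6; constraint 4: x4 + x1 = 6. The remaining constraints are straightforward to verify.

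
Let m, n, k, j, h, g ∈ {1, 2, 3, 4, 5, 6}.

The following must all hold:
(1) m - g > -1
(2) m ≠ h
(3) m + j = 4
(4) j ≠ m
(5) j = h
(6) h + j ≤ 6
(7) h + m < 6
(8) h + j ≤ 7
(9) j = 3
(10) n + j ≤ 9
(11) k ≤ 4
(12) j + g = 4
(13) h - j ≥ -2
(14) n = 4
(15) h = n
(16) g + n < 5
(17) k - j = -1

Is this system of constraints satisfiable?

Unsatisfiable

Constraint 9 fixes j = 3 and constraint 14 fixes n = 4. Constraints 5 and 15 give j = h = n, so j = n. But 3 ≠ 4 — contradiction.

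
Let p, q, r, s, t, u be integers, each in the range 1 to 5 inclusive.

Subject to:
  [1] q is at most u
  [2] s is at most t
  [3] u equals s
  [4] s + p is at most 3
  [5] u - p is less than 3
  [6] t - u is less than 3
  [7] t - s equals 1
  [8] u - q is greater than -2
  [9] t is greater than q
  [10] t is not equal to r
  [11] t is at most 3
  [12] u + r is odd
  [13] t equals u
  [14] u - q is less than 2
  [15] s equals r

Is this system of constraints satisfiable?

From constraints 3, 13, and 15, t = u = s = r, so t = r. But constraint 10 says t ≠ r. Contradiction.

Unsatisfiable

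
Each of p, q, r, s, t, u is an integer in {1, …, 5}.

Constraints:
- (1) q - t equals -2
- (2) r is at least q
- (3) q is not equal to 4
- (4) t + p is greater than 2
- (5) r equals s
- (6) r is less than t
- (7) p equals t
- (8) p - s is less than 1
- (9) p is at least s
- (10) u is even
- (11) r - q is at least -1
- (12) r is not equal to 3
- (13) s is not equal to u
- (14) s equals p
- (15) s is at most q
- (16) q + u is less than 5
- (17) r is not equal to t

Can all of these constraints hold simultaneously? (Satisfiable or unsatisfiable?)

Unsatisfiable

From constraints 5, 7, and 14, r = s = p = t, so r = t. But constraint 17 says r ≠ t. Contradiction.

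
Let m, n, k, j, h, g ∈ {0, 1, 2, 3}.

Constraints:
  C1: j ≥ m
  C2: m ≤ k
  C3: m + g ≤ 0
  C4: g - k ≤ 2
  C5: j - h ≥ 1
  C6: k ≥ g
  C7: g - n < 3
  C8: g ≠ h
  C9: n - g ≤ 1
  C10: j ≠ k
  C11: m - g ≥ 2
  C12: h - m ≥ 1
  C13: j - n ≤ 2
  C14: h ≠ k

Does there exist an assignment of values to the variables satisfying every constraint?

Constraints 5, 9, 11, 12, and 13 give h − m ≥ 1, m − g ≥ 2, g − n ≥ -1, n − j ≥ -2, j − h ≥ 1.
Adding all 5 inequalities: the left sides telescope to 0, and the right sides sum to 1 + 2 + (-1) + (-2) + 1 = 1. So 0 ≥ 1, which is false.

Unsatisfiable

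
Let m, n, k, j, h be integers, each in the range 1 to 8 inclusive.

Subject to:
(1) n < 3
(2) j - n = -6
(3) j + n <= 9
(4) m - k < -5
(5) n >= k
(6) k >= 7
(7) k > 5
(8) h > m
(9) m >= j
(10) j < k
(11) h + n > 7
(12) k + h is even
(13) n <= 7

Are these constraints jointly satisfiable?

Unsatisfiable

From constraints 5 and 6: n ≥ k and k ≥ 7, so n ≥ 7. From constraint 1: n ≤ 2. But 2 < 7, so no value of n works.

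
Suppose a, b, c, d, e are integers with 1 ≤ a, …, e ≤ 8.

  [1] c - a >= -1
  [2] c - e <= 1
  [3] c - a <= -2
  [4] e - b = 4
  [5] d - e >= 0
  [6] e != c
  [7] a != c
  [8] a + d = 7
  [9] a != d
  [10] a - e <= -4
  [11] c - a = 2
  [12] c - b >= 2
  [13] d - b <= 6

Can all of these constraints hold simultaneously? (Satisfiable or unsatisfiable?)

Constraints 3, 5, 10, 12, and 13 give a − c ≥ 2, c − b ≥ 2, b − d ≥ -6, d − e ≥ 0, e − a ≥ 4.
Adding all 5 inequalities: the left sides telescope to 0, and the right sides sum to 2 + 2 + (-6) + 0 + 4 = 2. So 0 ≥ 2, which is false.

Unsatisfiable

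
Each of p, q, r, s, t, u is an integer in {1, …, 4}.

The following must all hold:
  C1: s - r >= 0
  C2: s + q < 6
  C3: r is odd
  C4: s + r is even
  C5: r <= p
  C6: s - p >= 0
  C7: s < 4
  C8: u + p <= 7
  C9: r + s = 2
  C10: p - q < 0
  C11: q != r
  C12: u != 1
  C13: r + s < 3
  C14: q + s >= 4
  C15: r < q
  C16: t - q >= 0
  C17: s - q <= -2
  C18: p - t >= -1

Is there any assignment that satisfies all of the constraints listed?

Unsatisfiable

Constraints 6, 16, 17, and 18 give s − p ≥ 0, p − t ≥ -1, t − q ≥ 0, q − s ≥ 2.
Adding all 4 inequalities: the left sides telescope to 0, and the right sides sum to 0 + (-1) + 0 + 2 = 1. So 0 ≥ 1, which is false.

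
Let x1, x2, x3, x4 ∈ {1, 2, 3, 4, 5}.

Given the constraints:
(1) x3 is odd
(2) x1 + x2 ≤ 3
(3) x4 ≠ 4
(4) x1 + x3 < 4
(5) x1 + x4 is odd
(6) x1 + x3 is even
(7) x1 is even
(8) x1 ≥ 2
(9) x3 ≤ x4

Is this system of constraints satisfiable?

Constraint 7 makes x1 even and constraint 1 makes x3 odd, so x1 + x3 must be odd. Constraint 6 says x1 + x3 is even — contradiction.

Unsatisfiable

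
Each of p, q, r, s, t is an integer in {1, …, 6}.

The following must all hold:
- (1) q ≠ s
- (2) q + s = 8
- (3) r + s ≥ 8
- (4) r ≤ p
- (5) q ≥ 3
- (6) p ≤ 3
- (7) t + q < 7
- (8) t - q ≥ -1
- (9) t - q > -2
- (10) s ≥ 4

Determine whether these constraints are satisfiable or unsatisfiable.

Satisfiable

One satisfying assignment is p = 3, q = 3, r = 3, s = 5, t = 3.
For the less obvious constraints — constraint 2: q + s = 8; constraint 3: r + s = 8 — and the others hold by inspection.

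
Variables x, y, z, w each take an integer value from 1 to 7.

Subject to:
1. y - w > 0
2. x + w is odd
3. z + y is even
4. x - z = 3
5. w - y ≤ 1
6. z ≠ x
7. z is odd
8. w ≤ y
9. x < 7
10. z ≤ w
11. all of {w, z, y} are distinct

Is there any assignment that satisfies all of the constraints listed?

Satisfiable

Setting (x, y, z, w) = (6, 7, 3, 5) satisfies everything: constraint 1: y - w = 2; constraint 4: x - z = 3, and the others follow.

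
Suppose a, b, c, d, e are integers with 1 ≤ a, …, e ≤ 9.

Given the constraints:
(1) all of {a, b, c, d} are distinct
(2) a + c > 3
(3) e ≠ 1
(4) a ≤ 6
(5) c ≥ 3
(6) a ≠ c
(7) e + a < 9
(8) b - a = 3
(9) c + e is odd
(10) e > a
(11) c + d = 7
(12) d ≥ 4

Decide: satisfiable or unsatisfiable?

The assignment a = 2, b = 5, c = 3, d = 4, e = 4 works:
  constraint 2 holds since a + c = 5.
  constraint 7 holds since e + a = 6.
  constraint 8 holds since b - a = 3.
The rest check out directly.

Satisfiable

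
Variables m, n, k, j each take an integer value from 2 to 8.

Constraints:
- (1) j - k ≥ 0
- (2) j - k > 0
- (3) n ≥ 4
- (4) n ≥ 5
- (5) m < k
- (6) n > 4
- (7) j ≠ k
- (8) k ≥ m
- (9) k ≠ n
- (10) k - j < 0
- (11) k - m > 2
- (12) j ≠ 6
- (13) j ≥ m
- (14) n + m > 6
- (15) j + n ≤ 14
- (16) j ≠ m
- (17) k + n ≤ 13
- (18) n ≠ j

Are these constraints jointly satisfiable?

One satisfying assignment is m = 2, n = 5, k = 6, j = 8.
For the less obvious constraints — constraint 1: j - k = 2; constraint 2: j - k = 2 — and the others hold by inspection.

Satisfiable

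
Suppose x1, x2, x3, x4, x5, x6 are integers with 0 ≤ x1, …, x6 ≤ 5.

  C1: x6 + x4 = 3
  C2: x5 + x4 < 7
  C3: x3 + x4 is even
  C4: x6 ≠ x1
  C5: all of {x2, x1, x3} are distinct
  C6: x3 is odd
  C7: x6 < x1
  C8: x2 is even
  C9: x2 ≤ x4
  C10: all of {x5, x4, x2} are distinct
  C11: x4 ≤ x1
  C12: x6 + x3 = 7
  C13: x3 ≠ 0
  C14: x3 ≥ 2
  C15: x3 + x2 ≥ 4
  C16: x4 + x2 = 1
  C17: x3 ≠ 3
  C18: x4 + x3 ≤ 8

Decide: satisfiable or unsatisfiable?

Setting (x1, x2, x3, x4, x5, x6) = (3, 0, 5, 1, 5, 2) satisfies everything: constraint 1: x6 + x4 = 3; constraint 2: x5 + x4 = 6, and the others follow.

Satisfiable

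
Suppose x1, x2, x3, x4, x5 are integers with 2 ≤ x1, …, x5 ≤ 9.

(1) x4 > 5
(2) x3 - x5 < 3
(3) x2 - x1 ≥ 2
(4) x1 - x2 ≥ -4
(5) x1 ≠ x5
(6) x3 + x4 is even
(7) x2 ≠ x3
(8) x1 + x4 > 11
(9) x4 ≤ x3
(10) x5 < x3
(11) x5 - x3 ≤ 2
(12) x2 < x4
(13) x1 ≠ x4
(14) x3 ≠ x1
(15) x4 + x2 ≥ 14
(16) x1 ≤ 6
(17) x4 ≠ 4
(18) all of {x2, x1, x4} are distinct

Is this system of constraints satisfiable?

Setting (x1, x2, x3, x4, x5) = (5, 7, 9, 9, 8) satisfies everything: constraint 2: x3 - x5 = 1; constraint 3: x2 - x1 = 2; constraint 4: x1 - x2 = -2, and the others follow.

Satisfiable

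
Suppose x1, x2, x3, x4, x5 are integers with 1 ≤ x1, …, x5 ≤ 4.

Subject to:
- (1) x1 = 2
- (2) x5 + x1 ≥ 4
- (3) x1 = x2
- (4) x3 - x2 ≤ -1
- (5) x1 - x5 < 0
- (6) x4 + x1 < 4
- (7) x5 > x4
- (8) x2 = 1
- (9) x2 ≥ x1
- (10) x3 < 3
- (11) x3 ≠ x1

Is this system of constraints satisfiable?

Constraint 1 fixes x1 = 2 and constraint 8 fixes x2 = 1, but constraint 3 requires x1 = x2. Since 2 ≠ 1, contradiction.

Unsatisfiable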